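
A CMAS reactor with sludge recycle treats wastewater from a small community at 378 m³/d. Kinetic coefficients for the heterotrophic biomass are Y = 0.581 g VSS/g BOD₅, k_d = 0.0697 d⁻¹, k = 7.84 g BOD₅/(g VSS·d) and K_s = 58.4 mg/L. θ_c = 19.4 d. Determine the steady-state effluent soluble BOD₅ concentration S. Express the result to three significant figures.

S ≈ 1.60 mg/L

Effluent substrate depends only on kinetics and SRT: S = K_s(1 + k_d θ_c) / [θ_c(Yk − k_d) − 1] = 58.4 × (1 + 0.0697 × 19.4) / [19.4 × (0.581 × 7.84 − 0.0697) − 1] = 137.4 / 86.02 = 1.597 mg/L.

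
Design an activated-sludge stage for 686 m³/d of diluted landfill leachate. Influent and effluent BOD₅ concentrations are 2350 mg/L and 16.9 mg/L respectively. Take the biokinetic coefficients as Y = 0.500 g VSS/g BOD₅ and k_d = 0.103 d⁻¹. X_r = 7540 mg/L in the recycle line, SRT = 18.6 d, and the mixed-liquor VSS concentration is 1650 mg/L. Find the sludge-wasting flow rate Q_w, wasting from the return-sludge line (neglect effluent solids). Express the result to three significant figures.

Rearranging the biomass balance for a CMAS with decay, V = Y·Q·ΔS·θ_c / [X·(1+k_d θ_c)] = 0.500 × 686 × (2350 − 16.9) × 18.6 / [1650 × (1 + 0.103 × 18.6)] = 1.49×10^7 / 4811 = 3094 m³.
Wasting from the return line (neglecting effluent solids): Q_w = V·X / (θ_c·X_r) = 3094 × 1650 / (18.6 × 7540) = 36.40 m³/d.

Q_w ≈ 36.4 m³/d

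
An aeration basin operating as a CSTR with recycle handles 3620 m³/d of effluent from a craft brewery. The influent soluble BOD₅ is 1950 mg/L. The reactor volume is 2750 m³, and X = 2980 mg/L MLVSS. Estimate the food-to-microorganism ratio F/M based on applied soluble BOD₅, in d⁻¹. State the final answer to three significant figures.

Food-to-microorganism ratio F/M = Q S₀ / (V X) = 3620 × 1950 / (2750 × 2980) = 0.8614 d⁻¹.

F/M ≈ 0.861 d⁻¹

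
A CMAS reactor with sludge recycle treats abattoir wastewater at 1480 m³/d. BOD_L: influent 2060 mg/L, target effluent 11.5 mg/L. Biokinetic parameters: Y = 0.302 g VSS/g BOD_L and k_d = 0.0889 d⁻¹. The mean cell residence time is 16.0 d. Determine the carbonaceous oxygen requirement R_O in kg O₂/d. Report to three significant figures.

The observed yield is Y_obs = Y/(1 + k_d·θ_c) = 0.302 / (1 + 0.0889 × 16.0) = 0.302 / 2.422 = 0.1247 g VSS per g BOD_L removed.
Q·(S₀ − S) = 1480 × (2060 − 11.5) × 10⁻³ = 3032 kg/d removed.
Biomass synthesised: P_X = Y_obs × 3032 = 378.0 kg VSS/d.
R_O = Q·(S₀ − S) − 1.42·P_X = 3032 − 1.42 × 378.0 = 2495 kg O₂/d.

R_O ≈ 2500 kg O₂/d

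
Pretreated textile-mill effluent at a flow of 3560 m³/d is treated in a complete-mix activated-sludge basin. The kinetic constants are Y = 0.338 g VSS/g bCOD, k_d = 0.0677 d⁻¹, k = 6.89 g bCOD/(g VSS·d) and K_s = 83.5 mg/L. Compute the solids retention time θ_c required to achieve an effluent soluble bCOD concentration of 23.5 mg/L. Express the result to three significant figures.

From 1/θ_c = Y·k·S/(K_s + S) − k_d: Y·k·S/(K_s+S) = 0.338 × 6.89 × 23.5 / (83.5 + 23.5) = 0.5115 d⁻¹.
θ_c = 1/(μ − k_d) = 1/(0.5115 − 0.0677) = 1/0.4438 = 2.253 d.

θ_c ≈ 2.25 d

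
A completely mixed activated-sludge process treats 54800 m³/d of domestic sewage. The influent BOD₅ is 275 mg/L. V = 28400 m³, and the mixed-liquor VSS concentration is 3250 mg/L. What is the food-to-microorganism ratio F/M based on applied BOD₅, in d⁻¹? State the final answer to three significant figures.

F/M = Q·S₀ / (V·X) = 54800 × 275 / (28400 × 3250) = 0.1633 g BOD₅·(g VSS·d)⁻¹.

F/M ≈ 0.163 d⁻¹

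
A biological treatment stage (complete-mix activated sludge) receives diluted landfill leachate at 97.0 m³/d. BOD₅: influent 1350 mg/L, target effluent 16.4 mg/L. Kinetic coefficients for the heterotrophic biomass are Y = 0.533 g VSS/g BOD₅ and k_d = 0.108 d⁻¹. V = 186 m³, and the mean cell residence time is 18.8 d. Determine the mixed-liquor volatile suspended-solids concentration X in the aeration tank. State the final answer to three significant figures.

Solving the biomass balance for X: X = Y Q (S₀−S) θ_c / [V (1+k_d θ_c)] = 0.533 × 97.0 × (1350 − 16.4) × 18.8 / [186 × (1 + 0.108 × 18.8)] = 2300 mg/L.

X ≈ 2300 mg/L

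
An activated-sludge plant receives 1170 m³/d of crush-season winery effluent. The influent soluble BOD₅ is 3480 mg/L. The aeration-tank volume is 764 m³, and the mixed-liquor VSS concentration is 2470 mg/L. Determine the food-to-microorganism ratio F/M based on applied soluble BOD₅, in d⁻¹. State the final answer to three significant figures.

F/M ≈ 2.16 d⁻¹

F/M = Q·S₀ / (V·X) = 1170 × 3480 / (764.0 × 2470) = 2.158 g soluble BOD₅·(g VSS·d)⁻¹.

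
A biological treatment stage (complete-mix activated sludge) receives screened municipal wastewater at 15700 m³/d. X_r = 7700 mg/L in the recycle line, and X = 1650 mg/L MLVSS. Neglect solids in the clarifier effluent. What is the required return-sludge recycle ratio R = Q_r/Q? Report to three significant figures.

Mass balance around the secondary clarifier (neglecting effluent solids): R = X / (X_r − X) = 1650 / (7700 − 1650) = 0.2727.

R ≈ 0.273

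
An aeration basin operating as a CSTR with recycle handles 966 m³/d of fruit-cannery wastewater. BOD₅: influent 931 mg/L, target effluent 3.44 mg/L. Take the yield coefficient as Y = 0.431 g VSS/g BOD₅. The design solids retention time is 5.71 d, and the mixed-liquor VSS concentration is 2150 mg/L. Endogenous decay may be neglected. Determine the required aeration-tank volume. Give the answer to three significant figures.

V·X = Y·Q·ΔS·θ_c gives V = 0.431 × 966 × (931 − 3.44) × 5.71 / 2150 = 1026 m³.

V ≈ 1030 m³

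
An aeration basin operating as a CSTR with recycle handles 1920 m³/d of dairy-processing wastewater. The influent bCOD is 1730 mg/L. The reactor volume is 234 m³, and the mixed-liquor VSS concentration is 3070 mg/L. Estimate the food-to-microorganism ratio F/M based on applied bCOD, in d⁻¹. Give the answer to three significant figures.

F/M = applied load / biomass = Q·S₀/(V·X) = 1920 × 1730 / (234.0 × 3070) = 4.624 d⁻¹.

F/M ≈ 4.62 d⁻¹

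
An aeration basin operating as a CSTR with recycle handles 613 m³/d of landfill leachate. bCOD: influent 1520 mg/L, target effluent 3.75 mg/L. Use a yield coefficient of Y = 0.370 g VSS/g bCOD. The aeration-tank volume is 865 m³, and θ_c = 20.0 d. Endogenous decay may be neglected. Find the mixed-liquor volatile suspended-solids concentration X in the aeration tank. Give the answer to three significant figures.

X ≈ 7950 mg/L

X = Y·Q·ΔS·θ_c / V = 0.370 × 613 × (1520 − 3.75) × 20.0 / 865 = 7951 mg/L.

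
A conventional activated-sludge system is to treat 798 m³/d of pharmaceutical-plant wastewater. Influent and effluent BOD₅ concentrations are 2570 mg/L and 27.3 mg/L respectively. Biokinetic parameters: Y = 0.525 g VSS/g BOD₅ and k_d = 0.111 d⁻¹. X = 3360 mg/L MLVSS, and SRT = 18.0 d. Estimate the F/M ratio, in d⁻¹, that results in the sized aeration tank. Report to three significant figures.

F/M ≈ 0.321 d⁻¹

From the SRT design equation V = Y Q (S₀−S) θ_c / [X (1 + k_d θ_c)] = 0.525 × 798 × (2570 − 27.3) × 18.0 / [3360 × (1 + 0.111 × 18.0)] = 1.92×10^7 / 10073 = 1904 m³.
Food-to-microorganism ratio F/M = Q S₀ / (V X) = 798 × 2570 / (1904 × 3360) = 0.3207 d⁻¹.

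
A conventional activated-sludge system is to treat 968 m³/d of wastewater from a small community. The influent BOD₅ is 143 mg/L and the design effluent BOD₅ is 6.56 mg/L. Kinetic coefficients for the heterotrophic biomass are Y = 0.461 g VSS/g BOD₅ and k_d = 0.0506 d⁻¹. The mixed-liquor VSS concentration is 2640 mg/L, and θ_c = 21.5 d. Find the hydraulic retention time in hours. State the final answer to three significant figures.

Rearranging the biomass balance for a CMAS with decay, V = Y·Q·ΔS·θ_c / [X·(1+k_d θ_c)] = 0.461 × 968 × (143 − 6.56) × 21.5 / [2640 × (1 + 0.0506 × 21.5)] = 1.31×10^6 / 5512 = 237.5 m³.
Hydraulic retention time τ = V/Q = 237.5 / 968 = 0.2453 d = 5.888 h.

τ ≈ 5.89 h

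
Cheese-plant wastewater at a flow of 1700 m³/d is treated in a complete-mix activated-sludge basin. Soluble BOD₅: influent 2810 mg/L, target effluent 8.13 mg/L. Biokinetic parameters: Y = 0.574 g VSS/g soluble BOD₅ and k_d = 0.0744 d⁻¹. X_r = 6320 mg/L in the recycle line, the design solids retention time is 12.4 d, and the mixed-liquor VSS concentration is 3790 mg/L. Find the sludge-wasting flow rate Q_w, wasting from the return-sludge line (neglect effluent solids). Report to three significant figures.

Steady-state biomass mass balance: V·X·(1 + k_d·θ_c) = Y·Q·(S₀ − S)·θ_c, so V = 0.574 × 1700 × (2810 − 8.13) × 12.4 / [3790 × (1 + 0.0744 × 12.4)] = 3.39×10^7 / 7287 = 4653 m³.
Wasting from the return line (neglecting effluent solids): Q_w = V·X / (θ_c·X_r) = 4653 × 3790 / (12.4 × 6320) = 225.0 m³/d.

Q_w ≈ 225 m³/d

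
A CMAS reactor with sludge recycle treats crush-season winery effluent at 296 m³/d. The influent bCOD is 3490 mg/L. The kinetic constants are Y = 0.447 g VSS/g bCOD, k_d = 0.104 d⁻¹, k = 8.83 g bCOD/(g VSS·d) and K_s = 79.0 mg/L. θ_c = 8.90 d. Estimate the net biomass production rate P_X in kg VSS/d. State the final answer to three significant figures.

P_X ≈ 239 kg VSS/d

From the Monod/SRT balance for a CMAS, S = K_s·(1+k_d θ_c)/[θ_c·(Y k − k_d) − 1] = 79.0 × (1 + 0.104 × 8.90) / [8.90 × (0.447 × 8.83 − 0.104) − 1] = 152.1 / 33.20 = 4.582 mg/L.
The observed yield is Y_obs = Y/(1 + k_d·θ_c) = 0.447 / (1 + 0.104 × 8.90) = 0.447 / 1.926 = 0.2321 g VSS per g bCOD removed.
Substrate removed = Q·(S₀ − S) = 296 m³/d × (3490 − 4.58) g/m³ = 1.03×10^6 g/d = 1032 kg/d.
Net biomass production P_X = Y_obs × Q·(S₀ − S) = 0.2321 × 1032 = 239.5 kg VSS/d.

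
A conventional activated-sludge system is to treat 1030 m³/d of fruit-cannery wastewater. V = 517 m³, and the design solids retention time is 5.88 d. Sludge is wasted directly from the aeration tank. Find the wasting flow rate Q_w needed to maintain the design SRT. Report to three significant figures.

Q_w ≈ 87.9 m³/d

Wasting from the aeration tank: Q_w = V / θ_c = 517.0 / 5.88 = 87.93 m³/d.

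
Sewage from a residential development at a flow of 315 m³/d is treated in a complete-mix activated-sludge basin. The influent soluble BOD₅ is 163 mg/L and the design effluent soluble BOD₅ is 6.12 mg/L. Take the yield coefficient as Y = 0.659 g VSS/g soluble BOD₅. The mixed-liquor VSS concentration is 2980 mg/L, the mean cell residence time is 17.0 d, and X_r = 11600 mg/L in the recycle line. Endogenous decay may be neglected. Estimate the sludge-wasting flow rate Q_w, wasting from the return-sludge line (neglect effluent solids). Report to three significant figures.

Q_w ≈ 2.81 m³/d

With k_d = 0 the design equation reduces to V = Y Q (S₀−S) θ_c / X = 0.659 × 315 × (163 − 6.12) × 17.0 / 2980 = 185.8 m³.
θ_c = V·X/(Q_w·X_r) when wasting from the recycle, so Q_w = V·X/(θ_c·X_r) = 185.8 × 2980 / (17.0 × 11600) = 2.807 m³/d.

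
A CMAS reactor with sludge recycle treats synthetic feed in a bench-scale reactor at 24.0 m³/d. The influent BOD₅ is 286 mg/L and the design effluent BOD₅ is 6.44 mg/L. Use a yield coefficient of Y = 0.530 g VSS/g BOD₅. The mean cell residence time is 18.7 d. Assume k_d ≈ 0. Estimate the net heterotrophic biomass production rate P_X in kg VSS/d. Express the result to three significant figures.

No decay correction is needed, so Y_obs = Y = 0.530.
Substrate removed = Q·(S₀ − S) = 24.0 m³/d × (286 − 6.44) g/m³ = 6.71×10^3 g/d = 6.709 kg/d.
So the net sludge growth is P_X = 0.5300 × 6.709 = 3.556 kg VSS/d.

P_X ≈ 3.56 kg VSS/d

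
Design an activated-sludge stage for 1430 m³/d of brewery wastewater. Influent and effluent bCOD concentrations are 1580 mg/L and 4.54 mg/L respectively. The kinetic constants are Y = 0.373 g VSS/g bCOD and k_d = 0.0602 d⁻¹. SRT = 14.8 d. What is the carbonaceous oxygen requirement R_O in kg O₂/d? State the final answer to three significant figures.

Y_obs = Y / (1 + k_d θ_c) = 0.373 / (1 + 0.0602 × 14.8) = 0.373 / 1.891 = 0.1973.
Q·(S₀ − S) = 1430 × (1580 − 4.54) × 10⁻³ = 2253 kg/d removed.
Biomass synthesised: P_X = Y_obs × 2253 = 444.4 kg VSS/d.
Carbonaceous O₂ demand = substrate oxidised − cell-mass equivalent = 2253 − 1.42 × 444.4 = 1622 kg O₂/d.

R_O ≈ 1620 kg O₂/d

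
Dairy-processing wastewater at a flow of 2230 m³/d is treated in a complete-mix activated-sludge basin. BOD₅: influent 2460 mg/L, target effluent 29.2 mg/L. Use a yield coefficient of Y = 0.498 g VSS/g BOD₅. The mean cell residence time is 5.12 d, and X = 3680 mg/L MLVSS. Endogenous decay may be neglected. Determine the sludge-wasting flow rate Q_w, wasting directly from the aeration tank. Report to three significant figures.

Q_w ≈ 734 m³/d

With k_d = 0 the design equation reduces to V = Y Q (S₀−S) θ_c / X = 0.498 × 2230 × (2460 − 29.2) × 5.12 / 3680 = 3756 m³.
Wasting from the aeration tank: Q_w = V / θ_c = 3756 / 5.12 = 733.6 m³/d.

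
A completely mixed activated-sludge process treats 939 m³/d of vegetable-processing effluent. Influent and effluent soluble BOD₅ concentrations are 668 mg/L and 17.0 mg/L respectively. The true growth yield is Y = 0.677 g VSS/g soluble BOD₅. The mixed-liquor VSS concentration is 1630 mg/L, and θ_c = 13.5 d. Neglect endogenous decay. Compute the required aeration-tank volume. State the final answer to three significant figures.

Biomass mass balance (decay neglected): V·X = Y·Q·(S₀ − S)·θ_c, so V = 0.677 × 939 × (668 − 17.0) × 13.5 / 1630 = 3428 m³.

V ≈ 3430 m³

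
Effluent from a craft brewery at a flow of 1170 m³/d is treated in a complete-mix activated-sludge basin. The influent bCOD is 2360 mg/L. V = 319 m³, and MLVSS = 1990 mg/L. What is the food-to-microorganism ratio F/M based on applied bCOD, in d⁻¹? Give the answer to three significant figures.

F/M = applied load / biomass = Q·S₀/(V·X) = 1170 × 2360 / (319.0 × 1990) = 4.350 d⁻¹.

F/M ≈ 4.35 d⁻¹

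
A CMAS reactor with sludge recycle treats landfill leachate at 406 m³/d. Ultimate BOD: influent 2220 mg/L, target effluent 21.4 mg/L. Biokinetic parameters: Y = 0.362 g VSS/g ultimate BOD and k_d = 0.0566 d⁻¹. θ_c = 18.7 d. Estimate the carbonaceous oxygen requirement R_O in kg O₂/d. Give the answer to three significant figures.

Observed yield with endogenous decay: Y_obs = Y / (1 + k_d·θ_c) = 0.362 / (1 + 0.0566 × 18.7) = 0.362 / 2.058 = 0.1759 g VSS/g ultimate BOD.
Mass of ultimate BOD removed per day: Q(S₀ − S) = 406 × 2199 g/m³ = 892.6 kg/d.
Net sludge production P_X = 0.1759 × 892.6 = 157.0 kg VSS/d.
R_O = Q·(S₀ − S) − 1.42·P_X = 892.6 − 1.42 × 157.0 = 669.7 kg O₂/d.

R_O ≈ 670 kg O₂/d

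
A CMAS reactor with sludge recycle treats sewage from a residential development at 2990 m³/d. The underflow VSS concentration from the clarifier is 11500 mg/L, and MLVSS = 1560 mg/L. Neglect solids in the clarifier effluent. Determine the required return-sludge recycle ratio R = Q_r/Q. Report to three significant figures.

Mass balance around the secondary clarifier (neglecting effluent solids): R = X / (X_r − X) = 1560 / (11500 − 1560) = 0.1569.

R ≈ 0.157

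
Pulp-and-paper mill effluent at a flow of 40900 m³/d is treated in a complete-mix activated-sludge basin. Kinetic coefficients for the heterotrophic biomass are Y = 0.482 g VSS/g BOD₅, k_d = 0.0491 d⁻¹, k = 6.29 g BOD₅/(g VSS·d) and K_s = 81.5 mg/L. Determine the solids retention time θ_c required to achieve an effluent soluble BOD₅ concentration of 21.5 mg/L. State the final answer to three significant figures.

θ_c ≈ 1.71 d

At the target effluent, Y k S/(K_s+S) = 0.482×6.29×21.5/103.0 = 0.6328 d⁻¹.
Then 1/θ_c = μ − k_d = 0.6328 − 0.0491 = 0.5837 d⁻¹, giving θ_c = 1.713 d.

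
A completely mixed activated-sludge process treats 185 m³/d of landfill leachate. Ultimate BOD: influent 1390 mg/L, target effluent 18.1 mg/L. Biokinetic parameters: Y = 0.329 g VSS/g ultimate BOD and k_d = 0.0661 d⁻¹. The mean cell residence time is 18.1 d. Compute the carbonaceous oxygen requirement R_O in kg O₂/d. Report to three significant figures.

Y_obs = Y / (1 + k_d θ_c) = 0.329 / (1 + 0.0661 × 18.1) = 0.329 / 2.196 = 0.1498.
Mass of ultimate BOD removed per day: Q(S₀ − S) = 185 × 1372 g/m³ = 253.8 kg/d.
P_X = Y_obs·Q·(S₀ − S) = 0.1498 × 253.8 = 38.02 kg VSS/d.
R_O = Q·(S₀ − S) − 1.42·P_X = 253.8 − 1.42 × 38.02 = 199.8 kg O₂/d.

R_O ≈ 200 kg O₂/d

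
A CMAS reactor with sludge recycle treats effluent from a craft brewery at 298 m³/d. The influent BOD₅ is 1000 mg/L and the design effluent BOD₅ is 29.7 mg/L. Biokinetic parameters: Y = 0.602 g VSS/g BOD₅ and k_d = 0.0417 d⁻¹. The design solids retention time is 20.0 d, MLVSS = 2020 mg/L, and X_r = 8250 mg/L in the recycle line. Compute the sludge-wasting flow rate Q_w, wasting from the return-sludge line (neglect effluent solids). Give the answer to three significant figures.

Steady-state biomass mass balance: V·X·(1 + k_d·θ_c) = Y·Q·(S₀ − S)·θ_c, so V = 0.602 × 298 × (1000 − 29.7) × 20.0 / [2020 × (1 + 0.0417 × 20.0)] = 3.48×10^6 / 3705 = 939.7 m³.
θ_c = V·X/(Q_w·X_r) when wasting from the recycle, so Q_w = V·X/(θ_c·X_r) = 939.7 × 2020 / (20.0 × 8250) = 11.50 m³/d.

Q_w ≈ 11.5 m³/d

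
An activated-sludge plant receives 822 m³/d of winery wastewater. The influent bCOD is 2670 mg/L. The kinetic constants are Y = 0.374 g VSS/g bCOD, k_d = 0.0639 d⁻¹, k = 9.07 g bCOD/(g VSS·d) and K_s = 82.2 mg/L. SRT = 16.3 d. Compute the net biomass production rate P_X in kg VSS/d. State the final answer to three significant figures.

Effluent substrate depends only on kinetics and SRT: S = K_s(1 + k_d θ_c) / [θ_c(Yk − k_d) − 1] = 82.2 × (1 + 0.0639 × 16.3) / [16.3 × (0.374 × 9.07 − 0.0639) − 1] = 167.8 / 53.25 = 3.151 mg/L.
Correct the yield for decay: Y_obs = Y/(1 + k_d θ_c) = 0.374 / (1 + 0.0639 × 16.3) = 0.374 / 2.042 = 0.1832.
Mass of bCOD removed per day: Q(S₀ − S) = 822 × 2667 g/m³ = 2192 kg/d.
P_X = Y_obs · Q(S₀ − S) = 0.1832 × 2192 = 401.6 kg VSS/d.

P_X ≈ 402 kg VSS/d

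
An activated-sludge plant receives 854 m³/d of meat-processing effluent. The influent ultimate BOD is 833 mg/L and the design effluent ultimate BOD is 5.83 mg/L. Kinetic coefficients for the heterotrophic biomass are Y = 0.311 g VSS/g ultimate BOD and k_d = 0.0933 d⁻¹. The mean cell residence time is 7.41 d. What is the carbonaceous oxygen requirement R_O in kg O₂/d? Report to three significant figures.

The observed yield is Y_obs = Y/(1 + k_d·θ_c) = 0.311 / (1 + 0.0933 × 7.41) = 0.311 / 1.691 = 0.1839 g VSS per g ultimate BOD removed.
Q·(S₀ − S) = 854 × (833 − 5.83) × 10⁻³ = 706.4 kg/d removed.
P_X = Y_obs·Q·(S₀ − S) = 0.1839 × 706.4 = 129.9 kg VSS/d.
R_O = Q·(S₀ − S) − 1.42·P_X = 706.4 − 1.42 × 129.9 = 522.0 kg O₂/d.

R_O ≈ 522 kg O₂/d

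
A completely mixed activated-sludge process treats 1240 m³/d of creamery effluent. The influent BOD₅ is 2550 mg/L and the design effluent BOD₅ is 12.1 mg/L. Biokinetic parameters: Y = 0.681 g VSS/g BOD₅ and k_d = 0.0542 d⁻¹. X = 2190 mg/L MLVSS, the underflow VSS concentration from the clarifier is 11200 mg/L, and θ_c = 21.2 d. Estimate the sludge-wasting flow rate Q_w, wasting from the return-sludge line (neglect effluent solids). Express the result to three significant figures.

Q_w ≈ 89.0 m³/d

From the SRT design equation V = Y Q (S₀−S) θ_c / [X (1 + k_d θ_c)] = 0.681 × 1240 × (2550 − 12.1) × 21.2 / [2190 × (1 + 0.0542 × 21.2)] = 4.54×10^7 / 4706 = 9654 m³.
Q_w = (V·X)/(θ_c X_r) = 9654 × 2190 / (21.2 × 11200) = 89.04 m³/d.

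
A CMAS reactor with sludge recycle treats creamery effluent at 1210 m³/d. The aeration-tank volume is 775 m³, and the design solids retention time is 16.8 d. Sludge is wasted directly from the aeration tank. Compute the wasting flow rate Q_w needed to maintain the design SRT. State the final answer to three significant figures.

Wasting from the aeration tank: Q_w = V / θ_c = 775.0 / 16.8 = 46.13 m³/d.

Q_w ≈ 46.1 m³/d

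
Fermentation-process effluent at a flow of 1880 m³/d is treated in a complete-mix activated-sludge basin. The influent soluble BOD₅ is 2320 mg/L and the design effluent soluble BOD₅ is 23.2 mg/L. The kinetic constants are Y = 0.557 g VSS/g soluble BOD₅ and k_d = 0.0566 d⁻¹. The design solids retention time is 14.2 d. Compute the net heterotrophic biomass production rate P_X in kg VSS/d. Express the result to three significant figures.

P_X ≈ 1330 kg VSS/d

Observed yield with endogenous decay: Y_obs = Y / (1 + k_d·θ_c) = 0.557 / (1 + 0.0566 × 14.2) = 0.557 / 1.804 = 0.3088 g VSS/g soluble BOD₅.
Q·(S₀ − S) = 1880 × (2320 − 23.2) × 10⁻³ = 4318 kg/d removed.
Net biomass production P_X = Y_obs × Q·(S₀ − S) = 0.3088 × 4318 = 1333 kg VSS/d.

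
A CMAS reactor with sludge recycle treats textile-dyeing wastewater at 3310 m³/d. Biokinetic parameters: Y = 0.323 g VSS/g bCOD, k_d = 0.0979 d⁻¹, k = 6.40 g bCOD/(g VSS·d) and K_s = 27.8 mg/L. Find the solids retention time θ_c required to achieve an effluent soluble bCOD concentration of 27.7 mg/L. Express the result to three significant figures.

θ_c ≈ 1.07 d

From 1/θ_c = Y·k·S/(K_s + S) − k_d: Y·k·S/(K_s+S) = 0.323 × 6.40 × 27.7 / (27.8 + 27.7) = 1.032 d⁻¹.
1/θ_c = 1.032 − 0.0979 = 0.9338 d⁻¹, so θ_c = 1.071 d.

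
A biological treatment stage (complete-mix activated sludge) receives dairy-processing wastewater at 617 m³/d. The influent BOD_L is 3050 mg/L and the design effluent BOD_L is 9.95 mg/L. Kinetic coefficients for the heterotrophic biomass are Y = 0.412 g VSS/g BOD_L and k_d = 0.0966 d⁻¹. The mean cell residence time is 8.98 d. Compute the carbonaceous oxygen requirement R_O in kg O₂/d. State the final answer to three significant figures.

R_O ≈ 1290 kg O₂/d

Y_obs = Y / (1 + k_d θ_c) = 0.412 / (1 + 0.0966 × 8.98) = 0.412 / 1.867 = 0.2206.
Mass of BOD_L removed per day: Q(S₀ − S) = 617 × 3040 g/m³ = 1876 kg/d.
Biomass synthesised: P_X = Y_obs × 1876 = 413.8 kg VSS/d.
Carbonaceous O₂ demand = substrate oxidised − cell-mass equivalent = 1876 − 1.42 × 413.8 = 1288 kg O₂/d.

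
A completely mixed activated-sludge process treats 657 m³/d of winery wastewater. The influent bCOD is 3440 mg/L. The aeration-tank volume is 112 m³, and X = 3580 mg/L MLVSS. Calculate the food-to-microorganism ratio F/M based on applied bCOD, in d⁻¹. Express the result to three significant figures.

F/M ≈ 5.64 d⁻¹

Food-to-microorganism ratio F/M = Q S₀ / (V X) = 657 × 3440 / (112.0 × 3580) = 5.637 d⁻¹.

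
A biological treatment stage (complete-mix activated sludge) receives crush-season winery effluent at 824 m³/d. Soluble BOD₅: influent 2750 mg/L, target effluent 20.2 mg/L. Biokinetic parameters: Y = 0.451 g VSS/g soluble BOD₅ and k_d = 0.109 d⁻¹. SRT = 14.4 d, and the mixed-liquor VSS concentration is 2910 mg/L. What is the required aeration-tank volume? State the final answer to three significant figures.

Rearranging the biomass balance for a CMAS with decay, V = Y·Q·ΔS·θ_c / [X·(1+k_d θ_c)] = 0.451 × 824 × (2750 − 20.2) × 14.4 / [2910 × (1 + 0.109 × 14.4)] = 1.46×10^7 / 7478 = 1954 m³.

V ≈ 1950 m³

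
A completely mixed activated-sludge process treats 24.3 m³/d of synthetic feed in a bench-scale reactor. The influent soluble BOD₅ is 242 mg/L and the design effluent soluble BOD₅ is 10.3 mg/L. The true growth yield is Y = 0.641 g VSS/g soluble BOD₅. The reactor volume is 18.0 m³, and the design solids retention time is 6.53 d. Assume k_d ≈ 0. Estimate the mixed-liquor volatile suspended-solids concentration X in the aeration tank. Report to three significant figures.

X = Y·Q·ΔS·θ_c / V = 0.641 × 24.3 × (242 − 10.3) × 6.53 / 18.0 = 1309 mg/L.

X ≈ 1310 mg/L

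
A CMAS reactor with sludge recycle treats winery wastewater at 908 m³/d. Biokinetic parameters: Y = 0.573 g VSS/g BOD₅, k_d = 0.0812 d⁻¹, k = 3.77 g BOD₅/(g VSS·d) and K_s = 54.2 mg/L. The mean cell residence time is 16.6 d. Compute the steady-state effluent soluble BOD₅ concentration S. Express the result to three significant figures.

From the Monod/SRT balance for a CMAS, S = K_s·(1+k_d θ_c)/[θ_c·(Y k − k_d) − 1] = 54.2 × (1 + 0.0812 × 16.6) / [16.6 × (0.573 × 3.77 − 0.0812) − 1] = 127.3 / 33.51 = 3.797 mg/L.

S ≈ 3.80 mg/L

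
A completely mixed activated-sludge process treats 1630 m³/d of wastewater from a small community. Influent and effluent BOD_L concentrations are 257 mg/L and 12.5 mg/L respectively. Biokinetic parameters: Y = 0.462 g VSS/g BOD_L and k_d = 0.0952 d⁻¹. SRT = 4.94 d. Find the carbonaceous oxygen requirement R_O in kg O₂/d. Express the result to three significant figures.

Observed yield with endogenous decay: Y_obs = Y / (1 + k_d·θ_c) = 0.462 / (1 + 0.0952 × 4.94) = 0.462 / 1.470 = 0.3142 g VSS/g BOD_L.
Mass of BOD_L removed per day: Q(S₀ − S) = 1630 × 244.5 g/m³ = 398.5 kg/d.
Net sludge production P_X = 0.3142 × 398.5 = 125.2 kg VSS/d.
R_O = Q·ΔS − 1.42 P_X = 398.5 − 177.8 = 220.7 kg O₂/d.

R_O ≈ 221 kg O₂/d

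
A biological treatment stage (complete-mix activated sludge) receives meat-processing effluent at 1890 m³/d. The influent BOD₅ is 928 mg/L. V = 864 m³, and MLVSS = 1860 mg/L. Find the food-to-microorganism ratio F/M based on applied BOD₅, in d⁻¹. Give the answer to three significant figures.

F/M = applied load / biomass = Q·S₀/(V·X) = 1890 × 928 / (864.0 × 1860) = 1.091 d⁻¹.

F/M ≈ 1.09 d⁻¹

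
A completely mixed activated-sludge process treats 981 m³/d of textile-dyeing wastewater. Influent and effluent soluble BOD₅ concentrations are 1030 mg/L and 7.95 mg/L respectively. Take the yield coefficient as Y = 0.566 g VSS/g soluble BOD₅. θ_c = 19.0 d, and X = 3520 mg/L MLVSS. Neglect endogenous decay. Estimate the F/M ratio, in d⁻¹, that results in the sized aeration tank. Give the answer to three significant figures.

F/M ≈ 0.0937 d⁻¹

With k_d = 0 the design equation reduces to V = Y Q (S₀−S) θ_c / X = 0.566 × 981 × (1030 − 7.95) × 19.0 / 3520 = 3063 m³.
F/M = Q·S₀ / (V·X) = 981 × 1030 / (3063 × 3520) = 0.09371 g soluble BOD₅·(g VSS·d)⁻¹.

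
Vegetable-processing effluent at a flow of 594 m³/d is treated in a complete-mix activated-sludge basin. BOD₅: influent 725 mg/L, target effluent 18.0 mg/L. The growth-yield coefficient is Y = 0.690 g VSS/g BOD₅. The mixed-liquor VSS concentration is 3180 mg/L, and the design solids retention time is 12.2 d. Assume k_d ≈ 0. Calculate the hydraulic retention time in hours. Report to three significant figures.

With k_d = 0 the design equation reduces to V = Y Q (S₀−S) θ_c / X = 0.690 × 594 × (725 − 18.0) × 12.2 / 3180 = 1112 m³.
τ = V/Q = 1112/594 = 1.872 d, or 44.92 h.

τ ≈ 44.9 h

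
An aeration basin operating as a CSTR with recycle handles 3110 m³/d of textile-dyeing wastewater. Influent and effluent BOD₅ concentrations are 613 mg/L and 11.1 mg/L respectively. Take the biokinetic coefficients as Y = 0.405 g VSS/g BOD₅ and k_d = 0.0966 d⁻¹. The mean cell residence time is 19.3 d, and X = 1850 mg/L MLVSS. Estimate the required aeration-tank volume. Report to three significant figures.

V ≈ 2760 m³

From the SRT design equation V = Y Q (S₀−S) θ_c / [X (1 + k_d θ_c)] = 0.405 × 3110 × (613 − 11.1) × 19.3 / [1850 × (1 + 0.0966 × 19.3)] = 1.46×10^7 / 5299 = 2761 m³.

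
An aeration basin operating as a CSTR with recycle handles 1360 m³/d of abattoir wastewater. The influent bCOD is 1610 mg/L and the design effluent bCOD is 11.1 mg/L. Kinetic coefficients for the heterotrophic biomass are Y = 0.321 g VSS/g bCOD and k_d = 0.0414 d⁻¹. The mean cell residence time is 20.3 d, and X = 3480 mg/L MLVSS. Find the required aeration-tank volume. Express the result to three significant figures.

V ≈ 2210 m³

Rearranging the biomass balance for a CMAS with decay, V = Y·Q·ΔS·θ_c / [X·(1+k_d θ_c)] = 0.321 × 1360 × (1610 − 11.1) × 20.3 / [3480 × (1 + 0.0414 × 20.3)] = 1.42×10^7 / 6405 = 2212 m³.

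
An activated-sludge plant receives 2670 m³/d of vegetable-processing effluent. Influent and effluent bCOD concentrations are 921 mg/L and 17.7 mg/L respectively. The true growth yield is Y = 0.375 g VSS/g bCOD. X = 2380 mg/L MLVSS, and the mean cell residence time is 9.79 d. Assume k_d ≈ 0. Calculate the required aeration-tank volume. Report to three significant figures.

V·X = Y·Q·ΔS·θ_c gives V = 0.375 × 2670 × (921 − 17.7) × 9.79 / 2380 = 3720 m³.

V ≈ 3720 m³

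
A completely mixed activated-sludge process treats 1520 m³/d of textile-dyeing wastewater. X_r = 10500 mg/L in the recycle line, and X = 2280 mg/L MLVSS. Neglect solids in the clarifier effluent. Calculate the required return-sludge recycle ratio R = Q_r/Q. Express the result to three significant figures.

R ≈ 0.277

Mass balance around the secondary clarifier (neglecting effluent solids): R = X / (X_r − X) = 2280 / (10500 − 2280) = 0.2774.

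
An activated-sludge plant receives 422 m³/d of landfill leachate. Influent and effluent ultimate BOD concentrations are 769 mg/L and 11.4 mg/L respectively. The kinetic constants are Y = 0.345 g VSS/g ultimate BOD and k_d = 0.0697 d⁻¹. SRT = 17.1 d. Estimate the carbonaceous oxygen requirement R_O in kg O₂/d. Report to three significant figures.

R_O ≈ 248 kg O₂/d

Observed yield with endogenous decay: Y_obs = Y / (1 + k_d·θ_c) = 0.345 / (1 + 0.0697 × 17.1) = 0.345 / 2.192 = 0.1574 g VSS/g ultimate BOD.
Mass of ultimate BOD removed per day: Q(S₀ − S) = 422 × 757.6 g/m³ = 319.7 kg/d.
P_X = Y_obs·Q·(S₀ − S) = 0.1574 × 319.7 = 50.32 kg VSS/d.
R_O = Q·ΔS − 1.42 P_X = 319.7 − 71.46 = 248.3 kg O₂/d.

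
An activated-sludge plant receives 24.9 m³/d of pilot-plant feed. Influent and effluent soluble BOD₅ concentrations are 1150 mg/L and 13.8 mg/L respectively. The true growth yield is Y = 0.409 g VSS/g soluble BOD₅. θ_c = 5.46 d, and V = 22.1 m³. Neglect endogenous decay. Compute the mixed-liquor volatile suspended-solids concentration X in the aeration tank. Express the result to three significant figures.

X ≈ 2860 mg/L

Without decay, X = Y Q (S₀−S) θ_c / V = 0.409 × 24.9 × (1150 − 13.8) × 5.46 / 22.1 = 2859 mg/L.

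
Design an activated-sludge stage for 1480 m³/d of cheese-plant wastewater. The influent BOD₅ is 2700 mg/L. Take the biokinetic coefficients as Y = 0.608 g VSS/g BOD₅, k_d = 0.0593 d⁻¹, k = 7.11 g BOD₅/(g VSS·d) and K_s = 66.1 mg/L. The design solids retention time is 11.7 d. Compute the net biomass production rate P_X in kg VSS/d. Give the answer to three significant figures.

Effluent substrate depends only on kinetics and SRT: S = K_s(1 + k_d θ_c) / [θ_c(Yk − k_d) − 1] = 66.1 × (1 + 0.0593 × 11.7) / [11.7 × (0.608 × 7.11 − 0.0593) − 1] = 112.0 / 48.88 = 2.290 mg/L.
Observed yield with endogenous decay: Y_obs = Y / (1 + k_d·θ_c) = 0.608 / (1 + 0.0593 × 11.7) = 0.608 / 1.694 = 0.3590 g VSS/g BOD₅.
Q·(S₀ − S) = 1480 × (2700 − 2.29) × 10⁻³ = 3993 kg/d removed.
Net biomass production P_X = Y_obs × Q·(S₀ − S) = 0.3590 × 3993 = 1433 kg VSS/d.

P_X ≈ 1430 kg VSS/d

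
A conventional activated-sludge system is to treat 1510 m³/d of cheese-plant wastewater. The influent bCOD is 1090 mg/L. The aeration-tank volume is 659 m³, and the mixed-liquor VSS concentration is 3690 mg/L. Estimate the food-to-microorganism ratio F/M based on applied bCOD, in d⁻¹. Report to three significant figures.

Food-to-microorganism ratio F/M = Q S₀ / (V X) = 1510 × 1090 / (659.0 × 3690) = 0.6768 d⁻¹.

F/M ≈ 0.677 d⁻¹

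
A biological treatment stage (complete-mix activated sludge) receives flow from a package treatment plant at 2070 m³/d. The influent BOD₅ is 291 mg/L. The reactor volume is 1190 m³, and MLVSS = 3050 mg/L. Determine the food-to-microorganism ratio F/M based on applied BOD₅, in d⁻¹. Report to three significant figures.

Food-to-microorganism ratio F/M = Q S₀ / (V X) = 2070 × 291 / (1190 × 3050) = 0.1660 d⁻¹.

F/M ≈ 0.166 d⁻¹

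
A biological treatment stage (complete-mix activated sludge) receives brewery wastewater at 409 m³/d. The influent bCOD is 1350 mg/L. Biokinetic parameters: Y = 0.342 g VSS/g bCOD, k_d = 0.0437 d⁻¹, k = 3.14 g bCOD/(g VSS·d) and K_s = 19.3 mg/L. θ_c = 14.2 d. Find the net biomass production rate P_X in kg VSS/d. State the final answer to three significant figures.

P_X ≈ 116 kg VSS/d

For a completely mixed reactor with recycle the Lawrence–McCarty relation gives S = K_s·(1 + k_d·θ_c) / [θ_c·(Y·k − k_d) − 1] = 19.3 × (1 + 0.0437 × 14.2) / [14.2 × (0.342 × 3.14 − 0.0437) − 1] = 31.28 / 13.63 = 2.295 mg/L.
Y_obs = Y / (1 + k_d θ_c) = 0.342 / (1 + 0.0437 × 14.2) = 0.342 / 1.621 = 0.2110.
Mass of bCOD removed per day: Q(S₀ − S) = 409 × 1348 g/m³ = 551.2 kg/d.
P_X = Y_obs · Q(S₀ − S) = 0.2110 × 551.2 = 116.3 kg VSS/d.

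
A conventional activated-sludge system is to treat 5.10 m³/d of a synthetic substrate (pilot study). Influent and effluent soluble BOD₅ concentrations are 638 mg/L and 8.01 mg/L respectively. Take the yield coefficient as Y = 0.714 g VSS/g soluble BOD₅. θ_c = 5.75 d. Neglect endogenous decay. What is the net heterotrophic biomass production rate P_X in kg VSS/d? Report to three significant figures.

Since k_d ≈ 0, Y_obs = Y = 0.714 g VSS/g soluble BOD₅.
Substrate removed = Q·(S₀ − S) = 5.10 m³/d × (638 − 8.01) g/m³ = 3.21×10^3 g/d = 3.213 kg/d.
Biomass produced: P_X = Y_obs·Q·ΔS = 0.7140 × 3.213 ≈ 2.294 kg VSS/d.

P_X ≈ 2.29 kg VSS/d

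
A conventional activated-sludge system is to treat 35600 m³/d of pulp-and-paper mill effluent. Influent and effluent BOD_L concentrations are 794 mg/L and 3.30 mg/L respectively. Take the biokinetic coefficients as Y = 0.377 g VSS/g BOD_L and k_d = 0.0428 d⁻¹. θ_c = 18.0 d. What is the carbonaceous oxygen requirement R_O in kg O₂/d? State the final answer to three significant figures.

R_O ≈ 19600 kg O₂/d

Correct the yield for decay: Y_obs = Y/(1 + k_d θ_c) = 0.377 / (1 + 0.0428 × 18.0) = 0.377 / 1.770 = 0.2129.
Mass of BOD_L removed per day: Q(S₀ − S) = 35600 × 790.7 g/m³ = 28149 kg/d.
Biomass synthesised: P_X = Y_obs × 28149 = 5994 kg VSS/d.
Carbonaceous O₂ demand = substrate oxidised − cell-mass equivalent = 28149 − 1.42 × 5994 = 19637 kg O₂/d.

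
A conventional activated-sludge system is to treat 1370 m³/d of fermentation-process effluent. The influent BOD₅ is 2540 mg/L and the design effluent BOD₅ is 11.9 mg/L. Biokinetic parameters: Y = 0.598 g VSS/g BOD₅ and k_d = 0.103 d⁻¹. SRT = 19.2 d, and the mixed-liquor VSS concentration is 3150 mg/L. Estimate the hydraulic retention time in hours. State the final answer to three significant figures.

Rearranging the biomass balance for a CMAS with decay, V = Y·Q·ΔS·θ_c / [X·(1+k_d θ_c)] = 0.598 × 1370 × (2540 − 11.9) × 19.2 / [3150 × (1 + 0.103 × 19.2)] = 3.98×10^7 / 9379 = 4240 m³.
τ = V/Q = 4240/1370 = 3.095 d, or 74.27 h.

τ ≈ 74.3 h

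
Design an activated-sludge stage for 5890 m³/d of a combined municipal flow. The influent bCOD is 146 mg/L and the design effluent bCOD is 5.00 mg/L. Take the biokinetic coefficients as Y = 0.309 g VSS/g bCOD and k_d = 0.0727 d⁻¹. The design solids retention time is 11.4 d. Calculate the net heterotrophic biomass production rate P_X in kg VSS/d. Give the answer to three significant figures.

Correct the yield for decay: Y_obs = Y/(1 + k_d θ_c) = 0.309 / (1 + 0.0727 × 11.4) = 0.309 / 1.829 = 0.1690.
Mass of bCOD removed per day: Q(S₀ − S) = 5890 × 141.0 g/m³ = 830.5 kg/d.
Net biomass production P_X = Y_obs × Q·(S₀ − S) = 0.1690 × 830.5 = 140.3 kg VSS/d.

P_X ≈ 140 kg VSS/d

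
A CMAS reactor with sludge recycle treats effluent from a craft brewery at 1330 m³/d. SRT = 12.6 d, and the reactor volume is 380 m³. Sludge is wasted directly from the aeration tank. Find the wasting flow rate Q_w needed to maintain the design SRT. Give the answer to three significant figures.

Wasting from the aeration tank: Q_w = V / θ_c = 380.0 / 12.6 = 30.16 m³/d.

Q_w ≈ 30.2 m³/d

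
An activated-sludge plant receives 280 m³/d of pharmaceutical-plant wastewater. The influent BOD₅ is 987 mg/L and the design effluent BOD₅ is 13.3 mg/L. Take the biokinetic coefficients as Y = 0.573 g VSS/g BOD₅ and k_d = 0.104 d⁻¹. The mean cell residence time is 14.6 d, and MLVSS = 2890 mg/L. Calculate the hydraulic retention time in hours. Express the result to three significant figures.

Rearranging the biomass balance for a CMAS with decay, V = Y·Q·ΔS·θ_c / [X·(1+k_d θ_c)] = 0.573 × 280 × (987 − 13.3) × 14.6 / [2890 × (1 + 0.104 × 14.6)] = 2.28×10^6 / 7278 = 313.4 m³.
Hydraulic retention time τ = V/Q = 313.4 / 280 = 1.119 d = 26.86 h.

τ ≈ 26.9 h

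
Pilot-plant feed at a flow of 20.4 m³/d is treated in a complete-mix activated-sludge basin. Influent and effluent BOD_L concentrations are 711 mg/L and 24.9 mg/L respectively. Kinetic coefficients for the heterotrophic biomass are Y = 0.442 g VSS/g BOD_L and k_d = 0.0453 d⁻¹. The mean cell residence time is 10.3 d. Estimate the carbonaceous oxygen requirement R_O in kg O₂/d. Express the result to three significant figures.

R_O ≈ 8.01 kg O₂/d

Observed yield with endogenous decay: Y_obs = Y / (1 + k_d·θ_c) = 0.442 / (1 + 0.0453 × 10.3) = 0.442 / 1.467 = 0.3014 g VSS/g BOD_L.
Q·(S₀ − S) = 20.4 × (711 − 24.9) × 10⁻³ = 14.00 kg/d removed.
Net sludge production P_X = 0.3014 × 14.00 = 4.218 kg VSS/d.
R_O = Q·ΔS − 1.42 P_X = 14.00 − 5.990 = 8.007 kg O₂/d.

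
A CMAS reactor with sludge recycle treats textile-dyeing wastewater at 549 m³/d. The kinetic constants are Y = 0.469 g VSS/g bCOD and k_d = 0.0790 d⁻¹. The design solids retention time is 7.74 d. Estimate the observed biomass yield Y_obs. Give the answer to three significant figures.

Y_obs ≈ 0.291 g VSS/g bCOD

Observed yield with endogenous decay: Y_obs = Y / (1 + k_d·θ_c) = 0.469 / (1 + 0.0790 × 7.74) = 0.469 / 1.611 = 0.2910 g VSS/g bCOD.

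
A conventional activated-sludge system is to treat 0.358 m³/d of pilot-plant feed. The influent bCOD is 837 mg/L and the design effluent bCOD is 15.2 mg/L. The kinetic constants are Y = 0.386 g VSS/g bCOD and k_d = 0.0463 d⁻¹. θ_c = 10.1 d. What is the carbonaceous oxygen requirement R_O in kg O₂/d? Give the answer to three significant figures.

Y_obs = Y / (1 + k_d θ_c) = 0.386 / (1 + 0.0463 × 10.1) = 0.386 / 1.468 = 0.2630.
Substrate removed = Q·(S₀ − S) = 0.358 m³/d × (837 − 15.2) g/m³ = 2.94×10^2 g/d = 0.2942 kg/d.
Biomass synthesised: P_X = Y_obs × 0.2942 = 0.07738 kg VSS/d.
R_O = Q·ΔS − 1.42 P_X = 0.2942 − 0.1099 = 0.1843 kg O₂/d.

R_O ≈ 0.184 kg O₂/d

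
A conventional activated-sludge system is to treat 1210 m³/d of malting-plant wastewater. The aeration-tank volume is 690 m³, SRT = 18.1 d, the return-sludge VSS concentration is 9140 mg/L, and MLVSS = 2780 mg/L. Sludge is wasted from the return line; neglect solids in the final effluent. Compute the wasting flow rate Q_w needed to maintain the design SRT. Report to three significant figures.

θ_c = V·X/(Q_w·X_r) when wasting from the recycle, so Q_w = V·X/(θ_c·X_r) = 690.0 × 2780 / (18.1 × 9140) = 11.59 m³/d.

Q_w ≈ 11.6 m³/d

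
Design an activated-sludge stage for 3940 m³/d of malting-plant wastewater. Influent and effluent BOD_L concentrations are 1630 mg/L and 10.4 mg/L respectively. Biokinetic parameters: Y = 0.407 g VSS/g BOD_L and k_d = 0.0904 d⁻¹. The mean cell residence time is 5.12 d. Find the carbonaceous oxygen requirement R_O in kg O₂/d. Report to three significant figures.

Y_obs = Y / (1 + k_d θ_c) = 0.407 / (1 + 0.0904 × 5.12) = 0.407 / 1.463 = 0.2782.
Mass of BOD_L removed per day: Q(S₀ − S) = 3940 × 1620 g/m³ = 6381 kg/d.
Biomass synthesised: P_X = Y_obs × 6381 = 1775 kg VSS/d.
Carbonaceous O₂ demand = substrate oxidised − cell-mass equivalent = 6381 − 1.42 × 1775 = 3860 kg O₂/d.

R_O ≈ 3860 kg O₂/d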